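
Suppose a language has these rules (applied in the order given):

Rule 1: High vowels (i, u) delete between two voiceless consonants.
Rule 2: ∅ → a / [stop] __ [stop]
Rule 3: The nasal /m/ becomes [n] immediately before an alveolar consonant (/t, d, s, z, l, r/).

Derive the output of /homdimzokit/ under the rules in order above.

Rule 1 (high vowel syncope): /i/ is a high vowel flanked by voiceless consonants /k/ and /t/, so it deletes. /homdimzokit/ → homdimzokt.
Rule 2 (stop-cluster a-epenthesis): /k/ and /t/ form a stop–stop cluster, so [a] is inserted between them. /homdimzokt/ → homdimzokat.
Rule 3 (nasal place assimilation): /m/ precedes the alveolar consonant /d/, so it assimilates in place to [n]. /m/ precedes the alveolar consonant /z/, so it assimilates in place to [n]. /homdimzokat/ → hondinzokat.

hondinzokat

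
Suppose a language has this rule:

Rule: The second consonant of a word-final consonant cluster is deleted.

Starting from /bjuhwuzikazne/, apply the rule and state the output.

No segment of /bjuhwuzikazne/ meets the structural description of the rule, so the form surfaces unchanged.

bjuhwuzikazne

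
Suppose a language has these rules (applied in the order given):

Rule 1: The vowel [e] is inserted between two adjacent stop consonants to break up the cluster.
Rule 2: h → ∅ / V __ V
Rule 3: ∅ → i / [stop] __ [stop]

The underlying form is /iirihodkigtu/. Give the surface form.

Rule 1 (stop-cluster e-epenthesis): /d/ and /k/ form a stop–stop cluster, so [e] is inserted between them. /g/ and /t/ form a stop–stop cluster, so [e] is inserted between them. /iirihodkigtu/ → iirihodekigetu.
Rule 2 (intervocalic h-deletion): /h/ occurs between vowels /i/ and /o/, so it deletes. /iirihodekigetu/ → iiriodekigetu.
Rule 3 (stop-cluster i-epenthesis): no segment meets the environment; /iiriodekigetu/ is unchanged.

iiriodekigetu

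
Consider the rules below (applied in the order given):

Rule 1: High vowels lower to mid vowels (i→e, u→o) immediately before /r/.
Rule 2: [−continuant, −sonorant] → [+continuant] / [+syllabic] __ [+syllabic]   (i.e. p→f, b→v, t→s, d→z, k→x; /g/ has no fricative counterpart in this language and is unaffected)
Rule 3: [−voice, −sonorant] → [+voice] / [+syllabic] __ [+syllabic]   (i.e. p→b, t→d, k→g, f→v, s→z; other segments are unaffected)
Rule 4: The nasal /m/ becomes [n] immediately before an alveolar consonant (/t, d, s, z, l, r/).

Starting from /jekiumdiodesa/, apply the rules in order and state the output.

Rule 1 (pre-rhotic lowering): no segment meets the environment; /jekiumdiodesa/ is unchanged.
Rule 2 (intervocalic spirantization): /k/ is a stop between vowels /e/ and /i/, so it spirantizes to the fricative [x]. /d/ is a stop between vowels /o/ and /e/, so it spirantizes to the fricative [z]. /jekiumdiodesa/ → jexiumdiozesa.
Rule 3 (intervocalic voicing): /s/ is a voiceless obstruent between vowels /e/ and /a/, so it voices to [z]. /jexiumdiozesa/ → jexiumdiozeza.
Rule 4 (nasal place assimilation): /m/ precedes the alveolar consonant /d/, so it assimilates in place to [n]. /jexiumdiozeza/ → jexiundiozeza.

jexiundiozeza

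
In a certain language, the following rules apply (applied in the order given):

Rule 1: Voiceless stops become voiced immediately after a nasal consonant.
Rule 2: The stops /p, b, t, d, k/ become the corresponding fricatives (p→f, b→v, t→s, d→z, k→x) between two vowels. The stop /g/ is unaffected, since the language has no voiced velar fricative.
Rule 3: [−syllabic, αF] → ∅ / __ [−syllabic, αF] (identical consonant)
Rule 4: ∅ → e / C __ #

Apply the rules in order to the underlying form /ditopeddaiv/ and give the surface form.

disofedaive

Rule 1 (post-nasal voicing): no segment meets the environment; /ditopeddaiv/ is unchanged.
Rule 2 (intervocalic spirantization): /t/ is a stop between vowels /i/ and /o/, so it spirantizes to the fricative [s]. /p/ is a stop between vowels /o/ and /e/, so it spirantizes to the fricative [f]. /ditopeddaiv/ → disofeddaiv.
Rule 3 (degemination): /dd/ is a geminate; the first /d/ deletes. /disofeddaiv/ → disofedaiv.
Rule 4 (final e-epenthesis): the form ends in the consonant /v/, so [e] is inserted word-finally. /disofedaiv/ → disofedaive.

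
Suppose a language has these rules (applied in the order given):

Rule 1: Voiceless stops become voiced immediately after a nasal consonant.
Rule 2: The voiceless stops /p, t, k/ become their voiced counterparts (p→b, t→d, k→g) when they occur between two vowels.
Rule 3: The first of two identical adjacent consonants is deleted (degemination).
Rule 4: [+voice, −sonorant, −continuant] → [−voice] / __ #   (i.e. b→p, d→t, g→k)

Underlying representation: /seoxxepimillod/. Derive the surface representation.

Rule 1 (post-nasal voicing): no segment meets the environment; /seoxxepimillod/ is unchanged.
Rule 2 (intervocalic voicing): /p/ is a voiceless stop between vowels /e/ and /i/, so it voices to [b]. /seoxxepimillod/ → seoxxebimillod.
Rule 3 (degemination): /xx/ is a geminate; the first /x/ deletes. /ll/ is a geminate; the first /l/ deletes. /seoxxebimillod/ → seoxebimilod.
Rule 4 (final devoicing): /d/ is a voiced stop in word-final position, so it devoices to [t]. /seoxebimilod/ → seoxebimilot.

seoxebimilot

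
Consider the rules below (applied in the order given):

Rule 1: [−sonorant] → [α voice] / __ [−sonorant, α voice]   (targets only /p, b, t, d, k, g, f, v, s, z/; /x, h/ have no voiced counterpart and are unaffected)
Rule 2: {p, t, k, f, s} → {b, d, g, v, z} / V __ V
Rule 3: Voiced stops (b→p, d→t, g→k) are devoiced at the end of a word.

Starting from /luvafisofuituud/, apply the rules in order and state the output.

luvavizovuiduut

Rule 1 (regressive voicing assimilation): no segment meets the environment; /luvafisofuituud/ is unchanged.
Rule 2 (intervocalic voicing): /f/ is a voiceless obstruent between vowels /a/ and /i/, so it voices to [v]. /s/ is a voiceless obstruent between vowels /i/ and /o/, so it voices to [z]. /f/ is a voiceless obstruent between vowels /o/ and /u/, so it voices to [v]. /t/ is a voiceless obstruent between vowels /i/ and /u/, so it voices to [d]. /luvafisofuituud/ → luvavizovuiduud.
Rule 3 (final devoicing): /d/ is a voiced stop in word-final position, so it devoices to [t]. /luvavizovuiduud/ → luvavizovuiduut.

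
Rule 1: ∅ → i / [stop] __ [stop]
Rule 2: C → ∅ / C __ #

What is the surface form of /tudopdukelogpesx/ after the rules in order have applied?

tudopidukelogipes

Rule 1 (stop-cluster i-epenthesis): /p/ and /d/ form a stop–stop cluster, so [i] is inserted between them. /g/ and /p/ form a stop–stop cluster, so [i] is inserted between them. /tudopdukelogpesx/ → tudopidukelogipesx.
Rule 2 (final cluster simplification): /x/ is the second consonant of a word-final cluster /sx/, so it deletes. /tudopidukelogipesx/ → tudopidukelogipes.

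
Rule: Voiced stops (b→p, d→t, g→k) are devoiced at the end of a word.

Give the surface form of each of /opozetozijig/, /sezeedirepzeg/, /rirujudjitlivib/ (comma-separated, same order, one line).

opozetozijik, sezeedirepzek, rirujudjitlivip

/opozetozijig/: /g/ is a voiced stop in word-final position, so it devoices to [k]. → [opozetozijik].
/sezeedirepzeg/: /g/ is a voiced stop in word-final position, so it devoices to [k]. → [sezeedirepzek].
/rirujudjitlivib/: /b/ is a voiced stop in word-final position, so it devoices to [p]. → [rirujudjitlivip].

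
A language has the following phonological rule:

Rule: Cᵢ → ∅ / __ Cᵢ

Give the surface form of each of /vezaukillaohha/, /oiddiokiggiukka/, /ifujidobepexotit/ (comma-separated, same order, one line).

vezaukilaoha, oidiokigiuka, ifujidobepexotit

/vezaukillaohha/: /ll/ is a geminate; the first /l/ deletes. /hh/ is a geminate; the first /h/ deletes. → [vezaukilaoha].
/oiddiokiggiukka/: /dd/ is a geminate; the first /d/ deletes. /gg/ is a geminate; the first /g/ deletes. /kk/ is a geminate; the first /k/ deletes. → [oidiokigiuka].
/ifujidobepexotit/: the rule's environment is not met; surfaces unchanged as [ifujidobepexotit].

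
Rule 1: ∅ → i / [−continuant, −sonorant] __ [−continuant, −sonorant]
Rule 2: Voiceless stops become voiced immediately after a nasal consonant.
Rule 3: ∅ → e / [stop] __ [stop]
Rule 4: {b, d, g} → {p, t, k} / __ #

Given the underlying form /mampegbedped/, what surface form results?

Rule 1 (stop-cluster i-epenthesis): /g/ and /b/ form a stop–stop cluster, so [i] is inserted between them. /d/ and /p/ form a stop–stop cluster, so [i] is inserted between them. /mampegbedped/ → mampegibediped.
Rule 2 (post-nasal voicing): /p/ is a voiceless stop immediately after the nasal /m/, so it voices to [b]. /mampegibediped/ → mambegibediped.
Rule 3 (stop-cluster e-epenthesis): no segment meets the environment; /mambegibediped/ is unchanged.
Rule 4 (final devoicing): /d/ is a voiced stop in word-final position, so it devoices to [t]. /mambegibediped/ → mambegibedipet.

mambegibedipet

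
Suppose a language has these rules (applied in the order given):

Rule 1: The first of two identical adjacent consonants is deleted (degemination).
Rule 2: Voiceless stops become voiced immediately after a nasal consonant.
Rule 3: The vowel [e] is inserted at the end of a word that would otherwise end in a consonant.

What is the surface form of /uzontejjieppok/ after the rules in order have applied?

Rule 1 (degemination): /jj/ is a geminate; the first /j/ deletes. /pp/ is a geminate; the first /p/ deletes. /uzontejjieppok/ → uzontejiepok.
Rule 2 (post-nasal voicing): /t/ is a voiceless stop immediately after the nasal /n/, so it voices to [d]. /uzontejiepok/ → uzondejiepok.
Rule 3 (final e-epenthesis): the form ends in the consonant /k/, so [e] is inserted word-finally. /uzondejiepok/ → uzondejiepoke.

uzondejiepoke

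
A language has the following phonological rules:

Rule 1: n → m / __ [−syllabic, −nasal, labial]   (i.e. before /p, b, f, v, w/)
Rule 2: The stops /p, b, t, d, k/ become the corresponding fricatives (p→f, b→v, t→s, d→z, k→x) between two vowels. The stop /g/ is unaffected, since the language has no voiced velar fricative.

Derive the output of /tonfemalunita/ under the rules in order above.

tomfemalunisa

Rule 1 (nasal place assimilation): /n/ precedes the labial consonant /f/, so it assimilates in place to [m]. /tonfemalunita/ → tomfemalunita.
Rule 2 (intervocalic spirantization): /t/ is a stop between vowels /i/ and /a/, so it spirantizes to the fricative [s]. /tomfemalunita/ → tomfemalunisa.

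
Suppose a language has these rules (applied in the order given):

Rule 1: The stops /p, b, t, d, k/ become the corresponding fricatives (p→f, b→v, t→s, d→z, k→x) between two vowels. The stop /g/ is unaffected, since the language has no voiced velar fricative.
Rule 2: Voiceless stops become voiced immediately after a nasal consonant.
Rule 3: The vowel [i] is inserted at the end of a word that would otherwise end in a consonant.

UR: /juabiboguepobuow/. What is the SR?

juavivoguefovuowi

Rule 1 (intervocalic spirantization): /b/ is a stop between vowels /a/ and /i/, so it spirantizes to the fricative [v]. /b/ is a stop between vowels /i/ and /o/, so it spirantizes to the fricative [v]. /p/ is a stop between vowels /e/ and /o/, so it spirantizes to the fricative [f]. /b/ is a stop between vowels /o/ and /u/, so it spirantizes to the fricative [v]. /juabiboguepobuow/ → juavivoguefovuow.
Rule 2 (post-nasal voicing): no segment meets the environment; /juavivoguefovuow/ is unchanged.
Rule 3 (final i-epenthesis): the form ends in the consonant /w/, so [i] is inserted word-finally. /juavivoguefovuow/ → juavivoguefovuowi.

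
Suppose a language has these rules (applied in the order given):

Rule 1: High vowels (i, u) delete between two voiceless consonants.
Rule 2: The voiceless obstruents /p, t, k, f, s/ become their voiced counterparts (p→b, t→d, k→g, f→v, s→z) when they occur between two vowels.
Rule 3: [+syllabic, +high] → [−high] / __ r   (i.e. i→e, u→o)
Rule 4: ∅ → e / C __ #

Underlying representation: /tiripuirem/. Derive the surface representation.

teribuereme

Rule 1 (high vowel syncope): no segment meets the environment; /tiripuirem/ is unchanged.
Rule 2 (intervocalic voicing): /p/ is a voiceless obstruent between vowels /i/ and /u/, so it voices to [b]. /tiripuirem/ → tiribuirem.
Rule 3 (pre-rhotic lowering): /i/ is a high vowel immediately before /r/, so it lowers to [e]. /i/ is a high vowel immediately before /r/, so it lowers to [e]. /tiribuirem/ → teribuerem.
Rule 4 (final e-epenthesis): the form ends in the consonant /m/, so [e] is inserted word-finally. /teribuerem/ → teribuereme.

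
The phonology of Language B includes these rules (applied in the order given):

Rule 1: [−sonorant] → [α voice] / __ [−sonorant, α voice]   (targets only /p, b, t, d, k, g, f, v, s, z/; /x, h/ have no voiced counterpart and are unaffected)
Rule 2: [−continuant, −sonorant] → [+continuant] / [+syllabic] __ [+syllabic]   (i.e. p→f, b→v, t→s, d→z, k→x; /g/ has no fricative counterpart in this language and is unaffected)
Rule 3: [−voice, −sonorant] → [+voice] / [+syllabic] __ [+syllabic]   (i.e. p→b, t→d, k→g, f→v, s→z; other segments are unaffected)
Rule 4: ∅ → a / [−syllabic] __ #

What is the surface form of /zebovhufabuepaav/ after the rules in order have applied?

zevofhuvavuevaava

Rule 1 (regressive voicing assimilation): /v/ precedes the voiceless obstruent /h/, so it devoices to [f] by assimilation. /zebovhufabuepaav/ → zebofhufabuepaav.
Rule 2 (intervocalic spirantization): /b/ is a stop between vowels /e/ and /o/, so it spirantizes to the fricative [v]. /b/ is a stop between vowels /a/ and /u/, so it spirantizes to the fricative [v]. /p/ is a stop between vowels /e/ and /a/, so it spirantizes to the fricative [f]. /zebofhufabuepaav/ → zevofhufavuefaav.
Rule 3 (intervocalic voicing): /f/ is a voiceless obstruent between vowels /u/ and /a/, so it voices to [v]. /f/ is a voiceless obstruent between vowels /e/ and /a/, so it voices to [v]. /zevofhufavuefaav/ → zevofhuvavuevaav.
Rule 4 (final a-epenthesis): the form ends in the consonant /v/, so [a] is inserted word-finally. /zevofhuvavuevaav/ → zevofhuvavuevaava.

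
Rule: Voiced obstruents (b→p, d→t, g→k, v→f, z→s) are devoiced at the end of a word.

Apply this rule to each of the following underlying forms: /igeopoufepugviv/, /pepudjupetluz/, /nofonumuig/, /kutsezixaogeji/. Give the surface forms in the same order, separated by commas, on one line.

/igeopoufepugviv/: /v/ is a voiced obstruent in word-final position, so it devoices to [f]. → [igeopoufepugvif].
/pepudjupetluz/: /z/ is a voiced obstruent in word-final position, so it devoices to [s]. → [pepudjupetlus].
/nofonumuig/: /g/ is a voiced obstruent in word-final position, so it devoices to [k]. → [nofonumuik].
/kutsezixaogeji/: the rule's environment is not met; surfaces unchanged as [kutsezixaogeji].

igeopoufepugvif, pepudjupetlus, nofonumuik, kutsezixaogeji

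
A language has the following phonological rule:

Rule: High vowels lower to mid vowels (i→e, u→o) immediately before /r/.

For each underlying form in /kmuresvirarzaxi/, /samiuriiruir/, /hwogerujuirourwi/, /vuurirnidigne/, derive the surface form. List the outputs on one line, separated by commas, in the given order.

/kmuresvirarzaxi/: /u/ is a high vowel immediately before /r/, so it lowers to [o]. /i/ is a high vowel immediately before /r/, so it lowers to [e]. → [kmoresverarzaxi].
/samiuriiruir/: /u/ is a high vowel immediately before /r/, so it lowers to [o]. /i/ is a high vowel immediately before /r/, so it lowers to [e]. /i/ is a high vowel immediately before /r/, so it lowers to [e]. → [samiorieruer].
/hwogerujuirourwi/: /i/ is a high vowel immediately before /r/, so it lowers to [e]. /u/ is a high vowel immediately before /r/, so it lowers to [o]. → [hwogerujueroorwi].
/vuurirnidigne/: /u/ is a high vowel immediately before /r/, so it lowers to [o]. /i/ is a high vowel immediately before /r/, so it lowers to [e]. → [vuorernidigne].

kmoresverarzaxi, samiorieruer, hwogerujueroorwi, vuorernidigne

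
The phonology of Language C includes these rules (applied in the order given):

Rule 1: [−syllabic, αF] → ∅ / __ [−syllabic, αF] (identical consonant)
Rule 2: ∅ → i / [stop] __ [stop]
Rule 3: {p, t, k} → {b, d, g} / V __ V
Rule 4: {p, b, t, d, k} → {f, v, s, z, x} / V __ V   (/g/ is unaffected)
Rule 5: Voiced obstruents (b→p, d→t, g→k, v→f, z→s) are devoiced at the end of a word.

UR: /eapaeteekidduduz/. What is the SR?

eavaezeegizuzus

Rule 1 (degemination): /dd/ is a geminate; the first /d/ deletes. /eapaeteekidduduz/ → eapaeteekiduduz.
Rule 2 (stop-cluster i-epenthesis): no segment meets the environment; /eapaeteekiduduz/ is unchanged.
Rule 3 (intervocalic voicing): /p/ is a voiceless stop between vowels /a/ and /a/, so it voices to [b]. /t/ is a voiceless stop between vowels /e/ and /e/, so it voices to [d]. /k/ is a voiceless stop between vowels /e/ and /i/, so it voices to [g]. /eapaeteekiduduz/ → eabaedeegiduduz.
Rule 4 (intervocalic spirantization): /b/ is a stop between vowels /a/ and /a/, so it spirantizes to the fricative [v]. /d/ is a stop between vowels /e/ and /e/, so it spirantizes to the fricative [z]. /d/ is a stop between vowels /i/ and /u/, so it spirantizes to the fricative [z]. /d/ is a stop between vowels /u/ and /u/, so it spirantizes to the fricative [z]. /eabaedeegiduduz/ → eavaezeegizuzuz.
Rule 5 (final devoicing): /z/ is a voiced obstruent in word-final position, so it devoices to [s]. /eavaezeegizuzuz/ → eavaezeegizuzus.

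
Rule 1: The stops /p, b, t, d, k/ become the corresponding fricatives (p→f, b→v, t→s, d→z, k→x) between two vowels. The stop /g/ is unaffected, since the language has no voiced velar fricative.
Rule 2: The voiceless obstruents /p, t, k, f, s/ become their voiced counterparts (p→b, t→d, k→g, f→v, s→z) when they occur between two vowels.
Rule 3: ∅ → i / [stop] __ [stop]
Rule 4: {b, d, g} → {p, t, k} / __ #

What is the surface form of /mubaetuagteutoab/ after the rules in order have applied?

Rule 1 (intervocalic spirantization): /b/ is a stop between vowels /u/ and /a/, so it spirantizes to the fricative [v]. /t/ is a stop between vowels /e/ and /u/, so it spirantizes to the fricative [s]. /t/ is a stop between vowels /u/ and /o/, so it spirantizes to the fricative [s]. /mubaetuagteutoab/ → muvaesuagteusoab.
Rule 2 (intervocalic voicing): /s/ is a voiceless obstruent between vowels /e/ and /u/, so it voices to [z]. /s/ is a voiceless obstruent between vowels /u/ and /o/, so it voices to [z]. /muvaesuagteusoab/ → muvaezuagteuzoab.
Rule 3 (stop-cluster i-epenthesis): /g/ and /t/ form a stop–stop cluster, so [i] is inserted between them. /muvaezuagteuzoab/ → muvaezuagiteuzoab.
Rule 4 (final devoicing): /b/ is a voiced stop in word-final position, so it devoices to [p]. /muvaezuagiteuzoab/ → muvaezuagiteuzoap.

muvaezuagiteuzoap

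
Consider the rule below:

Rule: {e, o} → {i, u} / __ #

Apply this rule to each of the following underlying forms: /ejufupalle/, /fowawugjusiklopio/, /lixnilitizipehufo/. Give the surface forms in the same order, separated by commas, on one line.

ejufupalli, fowawugjusiklopiu, lixnilitizipehufu

/ejufupalle/: /e/ is a mid vowel in word-final position, so it raises to [i]. → [ejufupalli].
/fowawugjusiklopio/: /o/ is a mid vowel in word-final position, so it raises to [u]. → [fowawugjusiklopiu].
/lixnilitizipehufo/: /o/ is a mid vowel in word-final position, so it raises to [u]. → [lixnilitizipehufu].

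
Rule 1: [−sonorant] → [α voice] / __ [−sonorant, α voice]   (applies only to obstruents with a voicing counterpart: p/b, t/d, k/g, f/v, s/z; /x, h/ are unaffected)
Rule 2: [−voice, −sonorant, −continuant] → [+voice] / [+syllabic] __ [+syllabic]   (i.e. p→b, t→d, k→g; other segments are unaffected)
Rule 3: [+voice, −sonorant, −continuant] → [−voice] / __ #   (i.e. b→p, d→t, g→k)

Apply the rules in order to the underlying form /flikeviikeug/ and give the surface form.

fligeviigeuk

Rule 1 (regressive voicing assimilation): no segment meets the environment; /flikeviikeug/ is unchanged.
Rule 2 (intervocalic voicing): /k/ is a voiceless stop between vowels /i/ and /e/, so it voices to [g]. /k/ is a voiceless stop between vowels /i/ and /e/, so it voices to [g]. /flikeviikeug/ → fligeviigeug.
Rule 3 (final devoicing): /g/ is a voiced stop in word-final position, so it devoices to [k]. /fligeviigeug/ → fligeviigeuk.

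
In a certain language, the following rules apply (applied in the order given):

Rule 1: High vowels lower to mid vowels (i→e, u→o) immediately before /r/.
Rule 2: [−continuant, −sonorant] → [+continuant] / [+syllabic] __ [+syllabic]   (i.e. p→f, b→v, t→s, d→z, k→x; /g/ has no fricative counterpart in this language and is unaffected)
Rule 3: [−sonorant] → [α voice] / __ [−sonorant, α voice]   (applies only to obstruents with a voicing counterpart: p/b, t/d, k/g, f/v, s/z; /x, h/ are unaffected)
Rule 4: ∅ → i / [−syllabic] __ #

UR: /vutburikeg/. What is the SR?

Rule 1 (pre-rhotic lowering): /u/ is a high vowel immediately before /r/, so it lowers to [o]. /vutburikeg/ → vutborikeg.
Rule 2 (intervocalic spirantization): /k/ is a stop between vowels /i/ and /e/, so it spirantizes to the fricative [x]. /vutborikeg/ → vutborixeg.
Rule 3 (regressive voicing assimilation): /t/ precedes the voiced obstruent /b/, so it voices to [d] by assimilation. /vutborixeg/ → vudborixeg.
Rule 4 (final i-epenthesis): the form ends in the consonant /g/, so [i] is inserted word-finally. /vudborixeg/ → vudborixegi.

vudborixegi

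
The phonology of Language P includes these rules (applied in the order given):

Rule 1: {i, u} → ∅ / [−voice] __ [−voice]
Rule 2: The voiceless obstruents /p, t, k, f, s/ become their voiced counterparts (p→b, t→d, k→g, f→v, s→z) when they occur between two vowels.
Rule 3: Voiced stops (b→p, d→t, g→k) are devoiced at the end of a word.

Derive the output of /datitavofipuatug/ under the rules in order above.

dattavofpuaduk

Rule 1 (high vowel syncope): /i/ is a high vowel flanked by voiceless consonants /t/ and /t/, so it deletes. /i/ is a high vowel flanked by voiceless consonants /f/ and /p/, so it deletes. /datitavofipuatug/ → dattavofpuatug.
Rule 2 (intervocalic voicing): /t/ is a voiceless obstruent between vowels /a/ and /u/, so it voices to [d]. /dattavofpuatug/ → dattavofpuadug.
Rule 3 (final devoicing): /g/ is a voiced stop in word-final position, so it devoices to [k]. /dattavofpuadug/ → dattavofpuaduk.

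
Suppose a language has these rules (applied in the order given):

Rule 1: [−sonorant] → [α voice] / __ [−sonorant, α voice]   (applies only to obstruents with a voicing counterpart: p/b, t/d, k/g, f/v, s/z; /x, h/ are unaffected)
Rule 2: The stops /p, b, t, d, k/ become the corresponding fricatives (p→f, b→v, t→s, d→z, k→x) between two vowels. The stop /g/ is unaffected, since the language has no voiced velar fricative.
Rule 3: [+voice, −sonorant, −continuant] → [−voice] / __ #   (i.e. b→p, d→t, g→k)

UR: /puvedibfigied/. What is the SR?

Rule 1 (regressive voicing assimilation): /b/ precedes the voiceless obstruent /f/, so it devoices to [p] by assimilation. /puvedibfigied/ → puvedipfigied.
Rule 2 (intervocalic spirantization): /d/ is a stop between vowels /e/ and /i/, so it spirantizes to the fricative [z]. /puvedipfigied/ → puvezipfigied.
Rule 3 (final devoicing): /d/ is a voiced stop in word-final position, so it devoices to [t]. /puvezipfigied/ → puvezipfigiet.

puvezipfigiet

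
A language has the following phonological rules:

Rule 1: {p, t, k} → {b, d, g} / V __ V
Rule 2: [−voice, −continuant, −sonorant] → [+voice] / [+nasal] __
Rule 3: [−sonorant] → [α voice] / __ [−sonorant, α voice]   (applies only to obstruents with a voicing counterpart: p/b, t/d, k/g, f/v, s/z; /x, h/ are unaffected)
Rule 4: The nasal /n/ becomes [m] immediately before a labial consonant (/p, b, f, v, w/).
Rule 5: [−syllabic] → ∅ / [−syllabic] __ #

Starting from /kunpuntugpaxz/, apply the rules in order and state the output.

kumbundukpax

Rule 1 (intervocalic voicing): no segment meets the environment; /kunpuntugpaxz/ is unchanged.
Rule 2 (post-nasal voicing): /p/ is a voiceless stop immediately after the nasal /n/, so it voices to [b]. /t/ is a voiceless stop immediately after the nasal /n/, so it voices to [d]. /kunpuntugpaxz/ → kunbundugpaxz.
Rule 3 (regressive voicing assimilation): /g/ precedes the voiceless obstruent /p/, so it devoices to [k] by assimilation. /kunbundugpaxz/ → kunbundukpaxz.
Rule 4 (nasal place assimilation): /n/ precedes the labial consonant /b/, so it assimilates in place to [m]. /kunbundukpaxz/ → kumbundukpaxz.
Rule 5 (final cluster simplification): /z/ is the second consonant of a word-final cluster /xz/, so it deletes. /kumbundukpaxz/ → kumbundukpax.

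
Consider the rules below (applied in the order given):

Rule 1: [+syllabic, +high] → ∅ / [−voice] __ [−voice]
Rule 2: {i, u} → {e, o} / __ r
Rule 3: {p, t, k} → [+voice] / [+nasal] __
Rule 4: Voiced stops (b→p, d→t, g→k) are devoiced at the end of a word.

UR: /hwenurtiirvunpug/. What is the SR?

Rule 1 (high vowel syncope): no segment meets the environment; /hwenurtiirvunpug/ is unchanged.
Rule 2 (pre-rhotic lowering): /u/ is a high vowel immediately before /r/, so it lowers to [o]. /i/ is a high vowel immediately before /r/, so it lowers to [e]. /hwenurtiirvunpug/ → hwenortiervunpug.
Rule 3 (post-nasal voicing): /p/ is a voiceless stop immediately after the nasal /n/, so it voices to [b]. /hwenortiervunpug/ → hwenortiervunbug.
Rule 4 (final devoicing): /g/ is a voiced stop in word-final position, so it devoices to [k]. /hwenortiervunbug/ → hwenortiervunbuk.

hwenortiervunbuk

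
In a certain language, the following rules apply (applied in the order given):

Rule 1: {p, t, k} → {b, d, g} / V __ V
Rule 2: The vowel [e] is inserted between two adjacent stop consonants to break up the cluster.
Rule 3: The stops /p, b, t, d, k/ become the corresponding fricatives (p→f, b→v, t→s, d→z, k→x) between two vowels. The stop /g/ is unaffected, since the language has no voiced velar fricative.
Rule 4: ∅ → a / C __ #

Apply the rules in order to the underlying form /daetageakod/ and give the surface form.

Rule 1 (intervocalic voicing): /t/ is a voiceless stop between vowels /e/ and /a/, so it voices to [d]. /k/ is a voiceless stop between vowels /a/ and /o/, so it voices to [g]. /daetageakod/ → daedageagod.
Rule 2 (stop-cluster e-epenthesis): no segment meets the environment; /daedageagod/ is unchanged.
Rule 3 (intervocalic spirantization): /d/ is a stop between vowels /e/ and /a/, so it spirantizes to the fricative [z]. /daedageagod/ → daezageagod.
Rule 4 (final a-epenthesis): the form ends in the consonant /d/, so [a] is inserted word-finally. /daezageagod/ → daezageagoda.

daezageagoda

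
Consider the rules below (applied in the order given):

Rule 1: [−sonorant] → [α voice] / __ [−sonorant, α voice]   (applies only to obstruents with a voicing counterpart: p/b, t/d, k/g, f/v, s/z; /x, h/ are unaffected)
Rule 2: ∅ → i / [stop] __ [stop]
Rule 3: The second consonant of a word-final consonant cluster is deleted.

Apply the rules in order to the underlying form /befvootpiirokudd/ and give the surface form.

bevvootipiirokudid

Rule 1 (regressive voicing assimilation): /f/ precedes the voiced obstruent /v/, so it voices to [v] by assimilation. /befvootpiirokudd/ → bevvootpiirokudd.
Rule 2 (stop-cluster i-epenthesis): /t/ and /p/ form a stop–stop cluster, so [i] is inserted between them. /d/ and /d/ form a stop–stop cluster, so [i] is inserted between them. /bevvootpiirokudd/ → bevvootipiirokudid.
Rule 3 (final cluster simplification): no segment meets the environment; /bevvootipiirokudid/ is unchanged.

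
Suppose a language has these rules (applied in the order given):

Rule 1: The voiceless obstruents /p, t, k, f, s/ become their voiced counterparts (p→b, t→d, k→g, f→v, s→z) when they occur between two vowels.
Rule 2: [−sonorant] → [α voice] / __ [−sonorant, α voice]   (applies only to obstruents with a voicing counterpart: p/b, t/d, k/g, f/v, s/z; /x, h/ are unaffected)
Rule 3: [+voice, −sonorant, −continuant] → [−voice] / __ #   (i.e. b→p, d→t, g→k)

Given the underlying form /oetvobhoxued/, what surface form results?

Rule 1 (intervocalic voicing): no segment meets the environment; /oetvobhoxued/ is unchanged.
Rule 2 (regressive voicing assimilation): /t/ precedes the voiced obstruent /v/, so it voices to [d] by assimilation. /b/ precedes the voiceless obstruent /h/, so it devoices to [p] by assimilation. /oetvobhoxued/ → oedvophoxued.
Rule 3 (final devoicing): /d/ is a voiced stop in word-final position, so it devoices to [t]. /oedvophoxued/ → oedvophoxuet.

oedvophoxuet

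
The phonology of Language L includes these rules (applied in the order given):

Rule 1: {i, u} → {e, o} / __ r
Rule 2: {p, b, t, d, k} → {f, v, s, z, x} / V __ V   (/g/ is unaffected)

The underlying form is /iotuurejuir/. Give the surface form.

iosuorejuer

Rule 1 (pre-rhotic lowering): /u/ is a high vowel immediately before /r/, so it lowers to [o]. /i/ is a high vowel immediately before /r/, so it lowers to [e]. /iotuurejuir/ → iotuorejuer.
Rule 2 (intervocalic spirantization): /t/ is a stop between vowels /o/ and /u/, so it spirantizes to the fricative [s]. /iotuorejuer/ → iosuorejuer.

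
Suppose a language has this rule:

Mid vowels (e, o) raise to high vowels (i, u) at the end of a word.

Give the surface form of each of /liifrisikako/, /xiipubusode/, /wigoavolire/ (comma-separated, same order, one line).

liifrisikaku, xiipubusodi, wigoavoliri

/liifrisikako/: /o/ is a mid vowel in word-final position, so it raises to [u]. → [liifrisikaku].
/xiipubusode/: /e/ is a mid vowel in word-final position, so it raises to [i]. → [xiipubusodi].
/wigoavolire/: /e/ is a mid vowel in word-final position, so it raises to [i]. → [wigoavoliri].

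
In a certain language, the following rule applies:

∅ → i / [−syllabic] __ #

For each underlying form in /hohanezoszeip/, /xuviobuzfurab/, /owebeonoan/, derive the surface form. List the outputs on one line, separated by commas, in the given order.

/hohanezoszeip/: the form ends in the consonant /p/, so [i] is inserted word-finally. → [hohanezoszeipi].
/xuviobuzfurab/: the form ends in the consonant /b/, so [i] is inserted word-finally. → [xuviobuzfurabi].
/owebeonoan/: the form ends in the consonant /n/, so [i] is inserted word-finally. → [owebeonoani].

hohanezoszeipi, xuviobuzfurabi, owebeonoani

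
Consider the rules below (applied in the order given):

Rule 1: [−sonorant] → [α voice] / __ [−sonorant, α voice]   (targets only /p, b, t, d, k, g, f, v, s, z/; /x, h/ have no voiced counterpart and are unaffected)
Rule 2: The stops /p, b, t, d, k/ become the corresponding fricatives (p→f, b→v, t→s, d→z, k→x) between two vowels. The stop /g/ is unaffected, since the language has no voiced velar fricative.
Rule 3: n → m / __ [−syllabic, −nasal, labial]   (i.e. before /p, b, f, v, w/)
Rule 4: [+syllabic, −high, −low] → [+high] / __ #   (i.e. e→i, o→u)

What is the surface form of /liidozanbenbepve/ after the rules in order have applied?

liizozambembebvi

Rule 1 (regressive voicing assimilation): /p/ precedes the voiced obstruent /v/, so it voices to [b] by assimilation. /liidozanbenbepve/ → liidozanbenbebve.
Rule 2 (intervocalic spirantization): /d/ is a stop between vowels /i/ and /o/, so it spirantizes to the fricative [z]. /liidozanbenbebve/ → liizozanbenbebve.
Rule 3 (nasal place assimilation): /n/ precedes the labial consonant /b/, so it assimilates in place to [m]. /n/ precedes the labial consonant /b/, so it assimilates in place to [m]. /liizozanbenbebve/ → liizozambembebve.
Rule 4 (final vowel raising): /e/ is a mid vowel in word-final position, so it raises to [i]. /liizozambembebve/ → liizozambembebvi.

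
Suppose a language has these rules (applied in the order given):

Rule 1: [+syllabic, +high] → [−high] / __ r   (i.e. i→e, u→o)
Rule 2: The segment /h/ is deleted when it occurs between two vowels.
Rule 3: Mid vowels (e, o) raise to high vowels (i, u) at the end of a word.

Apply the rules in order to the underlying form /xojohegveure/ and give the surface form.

Rule 1 (pre-rhotic lowering): /u/ is a high vowel immediately before /r/, so it lowers to [o]. /xojohegveure/ → xojohegveore.
Rule 2 (intervocalic h-deletion): /h/ occurs between vowels /o/ and /e/, so it deletes. /xojohegveore/ → xojoegveore.
Rule 3 (final vowel raising): /e/ is a mid vowel in word-final position, so it raises to [i]. /xojoegveore/ → xojoegveori.

xojoegveori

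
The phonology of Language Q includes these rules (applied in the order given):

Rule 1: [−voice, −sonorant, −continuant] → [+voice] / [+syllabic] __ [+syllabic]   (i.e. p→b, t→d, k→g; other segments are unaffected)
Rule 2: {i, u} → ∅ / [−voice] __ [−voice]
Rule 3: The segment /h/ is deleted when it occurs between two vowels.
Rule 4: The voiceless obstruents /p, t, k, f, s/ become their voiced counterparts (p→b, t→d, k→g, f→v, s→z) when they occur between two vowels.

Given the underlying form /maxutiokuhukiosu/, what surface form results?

maxudioguugiozu

Rule 1 (intervocalic voicing): /t/ is a voiceless stop between vowels /u/ and /i/, so it voices to [d]. /k/ is a voiceless stop between vowels /o/ and /u/, so it voices to [g]. /k/ is a voiceless stop between vowels /u/ and /i/, so it voices to [g]. /maxutiokuhukiosu/ → maxudioguhugiosu.
Rule 2 (high vowel syncope): no segment meets the environment; /maxudioguhugiosu/ is unchanged.
Rule 3 (intervocalic h-deletion): /h/ occurs between vowels /u/ and /u/, so it deletes. /maxudioguhugiosu/ → maxudioguugiosu.
Rule 4 (intervocalic voicing): /s/ is a voiceless obstruent between vowels /o/ and /u/, so it voices to [z]. /maxudioguugiosu/ → maxudioguugiozu.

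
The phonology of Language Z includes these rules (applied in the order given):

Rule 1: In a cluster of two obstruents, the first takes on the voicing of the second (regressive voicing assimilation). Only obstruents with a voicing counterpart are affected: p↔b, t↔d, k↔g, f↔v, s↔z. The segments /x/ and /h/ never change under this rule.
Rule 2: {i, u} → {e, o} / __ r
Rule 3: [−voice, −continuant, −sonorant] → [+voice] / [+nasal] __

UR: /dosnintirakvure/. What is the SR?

dosninderagvore

Rule 1 (regressive voicing assimilation): /k/ precedes the voiced obstruent /v/, so it voices to [g] by assimilation. /dosnintirakvure/ → dosnintiragvure.
Rule 2 (pre-rhotic lowering): /i/ is a high vowel immediately before /r/, so it lowers to [e]. /u/ is a high vowel immediately before /r/, so it lowers to [o]. /dosnintiragvure/ → dosninteragvore.
Rule 3 (post-nasal voicing): /t/ is a voiceless stop immediately after the nasal /n/, so it voices to [d]. /dosninteragvore/ → dosninderagvore.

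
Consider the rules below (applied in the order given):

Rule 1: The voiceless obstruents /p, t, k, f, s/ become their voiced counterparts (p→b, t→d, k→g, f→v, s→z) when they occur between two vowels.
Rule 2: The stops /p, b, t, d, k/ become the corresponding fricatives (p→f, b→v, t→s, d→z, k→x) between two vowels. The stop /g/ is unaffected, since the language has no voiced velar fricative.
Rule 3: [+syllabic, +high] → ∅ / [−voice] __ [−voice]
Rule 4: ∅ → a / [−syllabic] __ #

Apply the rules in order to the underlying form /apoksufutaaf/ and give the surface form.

Rule 1 (intervocalic voicing): /p/ is a voiceless obstruent between vowels /a/ and /o/, so it voices to [b]. /f/ is a voiceless obstruent between vowels /u/ and /u/, so it voices to [v]. /t/ is a voiceless obstruent between vowels /u/ and /a/, so it voices to [d]. /apoksufutaaf/ → aboksuvudaaf.
Rule 2 (intervocalic spirantization): /b/ is a stop between vowels /a/ and /o/, so it spirantizes to the fricative [v]. /d/ is a stop between vowels /u/ and /a/, so it spirantizes to the fricative [z]. /aboksuvudaaf/ → avoksuvuzaaf.
Rule 3 (high vowel syncope): no segment meets the environment; /avoksuvuzaaf/ is unchanged.
Rule 4 (final a-epenthesis): the form ends in the consonant /f/, so [a] is inserted word-finally. /avoksuvuzaaf/ → avoksuvuzaafa.

avoksuvuzaafa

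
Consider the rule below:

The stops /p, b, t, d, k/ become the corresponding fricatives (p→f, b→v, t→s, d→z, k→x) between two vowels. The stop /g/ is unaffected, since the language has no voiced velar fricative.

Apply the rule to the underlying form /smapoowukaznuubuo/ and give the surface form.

/p/ is a stop between vowels /a/ and /o/, so it spirantizes to the fricative [f].
/k/ is a stop between vowels /u/ and /a/, so it spirantizes to the fricative [x].
/b/ is a stop between vowels /u/ and /u/, so it spirantizes to the fricative [v].
Surface form: [smafoowuxaznuuvuo].

smafoowuxaznuuvuo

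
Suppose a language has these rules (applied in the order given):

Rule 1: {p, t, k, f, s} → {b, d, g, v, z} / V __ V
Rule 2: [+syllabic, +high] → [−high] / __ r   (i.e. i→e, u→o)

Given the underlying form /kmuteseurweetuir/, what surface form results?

kmudezeorweeduer

Rule 1 (intervocalic voicing): /t/ is a voiceless obstruent between vowels /u/ and /e/, so it voices to [d]. /s/ is a voiceless obstruent between vowels /e/ and /e/, so it voices to [z]. /t/ is a voiceless obstruent between vowels /e/ and /u/, so it voices to [d]. /kmuteseurweetuir/ → kmudezeurweeduir.
Rule 2 (pre-rhotic lowering): /u/ is a high vowel immediately before /r/, so it lowers to [o]. /i/ is a high vowel immediately before /r/, so it lowers to [e]. /kmudezeurweeduir/ → kmudezeorweeduer.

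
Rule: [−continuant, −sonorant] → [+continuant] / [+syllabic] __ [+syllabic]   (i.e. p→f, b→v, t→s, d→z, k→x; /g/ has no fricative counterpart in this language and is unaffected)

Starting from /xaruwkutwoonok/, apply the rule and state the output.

xaruwkutwoonok

No segment of /xaruwkutwoonok/ meets the structural description of the rule, so the form surfaces unchanged.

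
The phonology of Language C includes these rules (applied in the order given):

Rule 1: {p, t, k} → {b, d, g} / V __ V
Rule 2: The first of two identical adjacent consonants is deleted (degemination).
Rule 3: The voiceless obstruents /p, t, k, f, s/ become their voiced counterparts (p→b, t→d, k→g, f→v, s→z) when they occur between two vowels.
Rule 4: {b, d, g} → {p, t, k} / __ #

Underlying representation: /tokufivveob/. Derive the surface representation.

Rule 1 (intervocalic voicing): /k/ is a voiceless stop between vowels /o/ and /u/, so it voices to [g]. /tokufivveob/ → togufivveob.
Rule 2 (degemination): /vv/ is a geminate; the first /v/ deletes. /togufivveob/ → togufiveob.
Rule 3 (intervocalic voicing): /f/ is a voiceless obstruent between vowels /u/ and /i/, so it voices to [v]. /togufiveob/ → toguviveob.
Rule 4 (final devoicing): /b/ is a voiced stop in word-final position, so it devoices to [p]. /toguviveob/ → toguviveop.

toguviveop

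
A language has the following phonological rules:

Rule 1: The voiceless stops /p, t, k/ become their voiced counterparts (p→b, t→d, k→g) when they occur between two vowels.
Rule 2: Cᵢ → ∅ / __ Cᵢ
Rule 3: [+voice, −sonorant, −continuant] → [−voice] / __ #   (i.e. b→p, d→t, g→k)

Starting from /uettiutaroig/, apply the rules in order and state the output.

uetiudaroik

Rule 1 (intervocalic voicing): /t/ is a voiceless stop between vowels /u/ and /a/, so it voices to [d]. /uettiutaroig/ → uettiudaroig.
Rule 2 (degemination): /tt/ is a geminate; the first /t/ deletes. /uettiudaroig/ → uetiudaroig.
Rule 3 (final devoicing): /g/ is a voiced stop in word-final position, so it devoices to [k]. /uetiudaroig/ → uetiudaroik.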